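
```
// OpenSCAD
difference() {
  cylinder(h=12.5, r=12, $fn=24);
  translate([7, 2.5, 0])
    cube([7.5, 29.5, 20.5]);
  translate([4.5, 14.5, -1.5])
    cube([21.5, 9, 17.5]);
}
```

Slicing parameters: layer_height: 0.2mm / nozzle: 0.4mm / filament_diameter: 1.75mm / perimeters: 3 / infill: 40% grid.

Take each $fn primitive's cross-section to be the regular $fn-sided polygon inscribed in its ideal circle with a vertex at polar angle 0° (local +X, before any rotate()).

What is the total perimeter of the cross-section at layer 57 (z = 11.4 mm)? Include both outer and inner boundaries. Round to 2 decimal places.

At z = 11.4 mm: the r=12 cylinder contributes a regular 24-gon of circumradius 12 (perimeter = 2·24·12.000·sin(180°/24) = 75.18 mm); the cube at (7, 2.5) is present — its section is the full 7.5×29.5 rectangle (perimeter 74.00 mm); the cube at (4.5, 14.5) (footprint 21.5×9) is included at this height (perimeter 61.00 mm); Subtracting the remaining from the first: starting from the r=12 cylinder, the 7.5×29.5 cube at (7, 2.5) partially overlaps it — only the 21.27 mm² overlap (of its 221.25 mm²) is removed, clipping the outline; the 21.5×9 cube at (4.5, 14.5) misses the remaining region (no effect) — boundary = 78.23 mm. Overall, the cross-section is a single solid region. Total boundary length (outer) = 78.23 mm.

78.23 mm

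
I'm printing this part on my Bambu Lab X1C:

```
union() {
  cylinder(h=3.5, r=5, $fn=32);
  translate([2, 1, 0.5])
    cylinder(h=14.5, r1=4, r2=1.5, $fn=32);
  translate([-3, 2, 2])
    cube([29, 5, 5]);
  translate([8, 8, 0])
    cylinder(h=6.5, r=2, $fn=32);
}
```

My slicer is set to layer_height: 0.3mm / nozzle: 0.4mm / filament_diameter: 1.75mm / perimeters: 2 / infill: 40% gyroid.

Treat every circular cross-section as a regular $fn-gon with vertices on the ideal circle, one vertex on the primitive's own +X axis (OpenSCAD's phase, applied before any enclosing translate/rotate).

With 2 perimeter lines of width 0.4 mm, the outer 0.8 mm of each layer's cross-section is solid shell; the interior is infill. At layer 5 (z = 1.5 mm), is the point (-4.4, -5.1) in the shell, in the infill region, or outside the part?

outside

At z = 1.5 mm: the r=5 cylinder gives a regular 32-gon of circumradius 5 (constant along its height); the cone at (2, 1) (r1=4→r2=1.5) has section circumradius 3.828 here — a regular 32-gon; the cube at (-3, 2) does not reach this height (z outside [2, 7]); the cylinder at (8, 8): section is a regular 32-gon, circumradius r=2; Combining (union): the regions partially overlap (shared area 39.59 mm²), so overlapping operands fuse into one piece — 2 connected regions. Overall, the cross-section has 2 separate islands. The nearest boundary edge runs (-2.78, -4.16)→(-3.54, -3.54); distance from the point to it = 1.76 mm. The point is not inside any of the regions above, so it lies outside the cross-section (1.76 mm from the nearest boundary).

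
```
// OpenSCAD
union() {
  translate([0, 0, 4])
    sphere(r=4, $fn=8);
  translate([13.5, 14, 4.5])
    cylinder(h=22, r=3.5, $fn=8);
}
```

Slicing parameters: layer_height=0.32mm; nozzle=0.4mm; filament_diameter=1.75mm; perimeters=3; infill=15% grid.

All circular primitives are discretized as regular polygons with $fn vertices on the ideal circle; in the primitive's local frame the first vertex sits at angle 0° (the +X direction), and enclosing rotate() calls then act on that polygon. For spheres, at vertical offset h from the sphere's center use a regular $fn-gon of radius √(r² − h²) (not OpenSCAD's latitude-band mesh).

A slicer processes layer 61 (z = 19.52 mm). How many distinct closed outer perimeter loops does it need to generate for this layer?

At z = 19.52 mm: the sphere does not reach this height (|z−center|=15.520 > r=4); the cylinder at (13.5, 14): section is a regular 8-gon, circumradius r=3.5; Merging all regions: only the r=3.5 cylinder at (13.5, 14) is present, so the union is just that shape — 1 connected region. The result has 1 disconnected region.

1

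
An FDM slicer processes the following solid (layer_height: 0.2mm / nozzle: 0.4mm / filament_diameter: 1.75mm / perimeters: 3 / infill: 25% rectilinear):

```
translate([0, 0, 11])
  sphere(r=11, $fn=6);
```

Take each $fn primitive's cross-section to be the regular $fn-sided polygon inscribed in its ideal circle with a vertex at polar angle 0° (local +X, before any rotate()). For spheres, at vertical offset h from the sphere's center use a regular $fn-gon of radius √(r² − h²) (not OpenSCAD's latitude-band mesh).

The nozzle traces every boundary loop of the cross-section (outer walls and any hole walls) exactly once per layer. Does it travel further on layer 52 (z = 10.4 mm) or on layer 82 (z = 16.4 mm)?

layer 52 (z = 10.4 mm)

Layer 52 (z = 10.4): the r=11 sphere contributes a regular 6-gon of circumradius √(11²−0.6²) = 10.984 (perimeter = 2·6·10.984·sin(180°/6) = 65.90 mm). So its perimeter = 65.90 mm. Layer 82 (z = 16.4): the r=11 sphere contributes a regular 6-gon of circumradius √(11²−5.4²) = 9.583 (perimeter = 2·6·9.583·sin(180°/6) = 57.50 mm). So its perimeter = 57.50 mm. Layer 52 is larger (65.90 vs 57.50 mm).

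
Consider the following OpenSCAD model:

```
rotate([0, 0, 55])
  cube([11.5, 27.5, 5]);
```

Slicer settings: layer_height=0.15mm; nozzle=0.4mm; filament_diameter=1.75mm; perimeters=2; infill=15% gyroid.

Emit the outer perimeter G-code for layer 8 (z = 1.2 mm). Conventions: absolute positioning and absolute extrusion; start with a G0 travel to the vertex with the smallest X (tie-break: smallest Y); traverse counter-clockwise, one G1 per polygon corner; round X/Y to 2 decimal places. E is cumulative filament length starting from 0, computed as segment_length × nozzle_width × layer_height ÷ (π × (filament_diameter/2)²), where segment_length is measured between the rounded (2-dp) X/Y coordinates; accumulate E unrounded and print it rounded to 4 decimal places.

At z = 1.2 mm: the cube is present — its section is the full 11.5×27.5 rectangle; (rotated 55° about Z; rotation is an isometry so areas/perimeters/island counts are preserved). The outline is a single polygon with 4 vertices. Extrusion per mm of travel: 0.4 × 0.15 / (π × 0.875²) = 0.024945. Accumulating E over each segment gives final E = 1.9459.

G0 X-22.53 Y15.77 Z1.20
G1 X0.00 Y0.00 E0.6860
G1 X6.60 Y9.42 E0.9729
G1 X-15.93 Y25.19 E1.6589
G1 X-22.53 Y15.77 E1.9459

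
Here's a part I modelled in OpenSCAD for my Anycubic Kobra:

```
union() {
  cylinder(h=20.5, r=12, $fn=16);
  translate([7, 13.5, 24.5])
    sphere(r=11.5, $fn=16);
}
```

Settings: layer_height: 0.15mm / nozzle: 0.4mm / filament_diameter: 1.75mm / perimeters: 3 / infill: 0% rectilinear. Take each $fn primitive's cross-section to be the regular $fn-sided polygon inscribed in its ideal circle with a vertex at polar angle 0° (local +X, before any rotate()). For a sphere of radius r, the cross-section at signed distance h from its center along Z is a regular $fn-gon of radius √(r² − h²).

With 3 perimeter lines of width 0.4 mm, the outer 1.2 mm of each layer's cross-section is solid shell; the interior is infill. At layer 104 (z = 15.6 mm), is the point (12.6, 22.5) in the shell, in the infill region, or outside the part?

outside

At z = 15.6 mm: the r=12 cylinder gives a regular 16-gon of circumradius 12 (constant along its height); the r=11.5 sphere at (7, 13.5) contributes a regular 16-gon of circumradius √(11.5²−8.9²) = 7.283; Combining (union): the regions partially overlap (shared area 28.69 mm²), so overlapping operands fuse into one piece — 1 connected region. Overall, the cross-section is a single solid region. The nearest boundary edge runs (9.79, 20.23)→(12.15, 18.65); distance from the point to it = 3.45 mm. The point is not inside any of the regions above, so it lies outside the cross-section (3.45 mm from the nearest boundary).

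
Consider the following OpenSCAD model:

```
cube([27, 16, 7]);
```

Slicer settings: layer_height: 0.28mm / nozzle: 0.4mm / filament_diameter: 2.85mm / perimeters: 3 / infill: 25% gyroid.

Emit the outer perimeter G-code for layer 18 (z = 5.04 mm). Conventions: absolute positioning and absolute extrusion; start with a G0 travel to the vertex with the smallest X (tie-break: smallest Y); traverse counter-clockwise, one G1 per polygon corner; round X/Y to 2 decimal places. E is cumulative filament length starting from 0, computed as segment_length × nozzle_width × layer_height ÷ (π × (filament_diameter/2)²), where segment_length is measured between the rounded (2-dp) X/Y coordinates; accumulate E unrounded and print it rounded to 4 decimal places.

At z = 5.04 mm: the cube is present — its section is the full 27×16 rectangle. The outline is a single polygon with 4 vertices. Extrusion per mm of travel: 0.4 × 0.28 / (π × 1.425²) = 0.017557. Accumulating E over each segment gives final E = 1.5099.

G0 X0.00 Y0.00 Z5.04
G1 X27.00 Y0.00 E0.4740
G1 X27.00 Y16.00 E0.7549
G1 X0.00 Y16.00 E1.2290
G1 X0.00 Y0.00 E1.5099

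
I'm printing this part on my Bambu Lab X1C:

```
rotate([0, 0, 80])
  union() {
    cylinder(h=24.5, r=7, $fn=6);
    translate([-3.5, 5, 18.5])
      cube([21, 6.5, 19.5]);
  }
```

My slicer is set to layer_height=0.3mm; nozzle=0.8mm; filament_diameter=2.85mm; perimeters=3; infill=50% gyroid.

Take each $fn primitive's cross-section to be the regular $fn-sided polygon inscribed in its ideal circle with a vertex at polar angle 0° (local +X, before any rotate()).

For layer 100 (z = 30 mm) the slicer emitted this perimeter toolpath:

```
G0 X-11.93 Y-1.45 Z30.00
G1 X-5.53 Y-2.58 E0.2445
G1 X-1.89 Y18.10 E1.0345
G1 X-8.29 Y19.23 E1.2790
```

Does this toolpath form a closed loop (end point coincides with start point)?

Start point (G0): (-11.93, -1.45). End point (last G1): the path does not return to the start — open.

no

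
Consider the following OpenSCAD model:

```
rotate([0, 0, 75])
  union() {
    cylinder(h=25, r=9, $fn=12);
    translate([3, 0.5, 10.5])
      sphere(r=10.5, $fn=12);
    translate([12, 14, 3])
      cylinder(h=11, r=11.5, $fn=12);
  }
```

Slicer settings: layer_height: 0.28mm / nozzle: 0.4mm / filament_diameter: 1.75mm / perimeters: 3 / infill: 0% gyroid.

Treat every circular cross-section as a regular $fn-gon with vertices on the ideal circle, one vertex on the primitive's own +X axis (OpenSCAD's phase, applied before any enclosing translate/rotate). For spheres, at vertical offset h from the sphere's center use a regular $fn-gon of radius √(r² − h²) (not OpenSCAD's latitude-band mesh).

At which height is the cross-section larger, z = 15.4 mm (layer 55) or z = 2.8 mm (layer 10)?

layer 55 (z = 15.4 mm)

Layer 55 (z = 15.4): the r=9 cylinder gives a regular 12-gon of circumradius 9 (constant along its height) (area = (12/2)·9.000²·sin(360°/12) = 243.00 mm²); the r=10.5 sphere at (3, 0.5) slices to a regular 12-gon of circumradius 9.287 (√(r²−h²) with h=4.9 from center) (area = (12/2)·9.287²·sin(360°/12) = 258.72 mm²); the cylinder at (12, 14) is absent (z outside [3, 14]); Combining (union): the regions partially overlap — summed areas 501.72 mm² minus the doubly-counted overlap 196.59 mm² gives 305.13 mm² — area = 305.13 mm²; (rotated 75° about Z; rotation is an isometry so areas/perimeters/island counts are preserved). So its area = 305.13 mm². Layer 10 (z = 2.8): the cylinder: section is a regular 12-gon, circumradius r=9 (area = (12/2)·9.000²·sin(360°/12) = 243.00 mm²); the r=10.5 sphere at (3, 0.5) contributes a regular 12-gon of circumradius √(10.5²−7.7²) = 7.139 (area = (12/2)·7.139²·sin(360°/12) = 152.88 mm²); the cylinder at (12, 14) does not reach this height (z outside [3, 14]); Combining (union): the regions partially overlap — summed areas 395.88 mm² minus the doubly-counted overlap 141.26 mm² gives 254.62 mm² — area = 254.62 mm²; (whole slice rotated 75° about Z — lengths, areas and connectivity unchanged). So its area = 254.62 mm². Layer 55 is larger (305.13 vs 254.62 mm²).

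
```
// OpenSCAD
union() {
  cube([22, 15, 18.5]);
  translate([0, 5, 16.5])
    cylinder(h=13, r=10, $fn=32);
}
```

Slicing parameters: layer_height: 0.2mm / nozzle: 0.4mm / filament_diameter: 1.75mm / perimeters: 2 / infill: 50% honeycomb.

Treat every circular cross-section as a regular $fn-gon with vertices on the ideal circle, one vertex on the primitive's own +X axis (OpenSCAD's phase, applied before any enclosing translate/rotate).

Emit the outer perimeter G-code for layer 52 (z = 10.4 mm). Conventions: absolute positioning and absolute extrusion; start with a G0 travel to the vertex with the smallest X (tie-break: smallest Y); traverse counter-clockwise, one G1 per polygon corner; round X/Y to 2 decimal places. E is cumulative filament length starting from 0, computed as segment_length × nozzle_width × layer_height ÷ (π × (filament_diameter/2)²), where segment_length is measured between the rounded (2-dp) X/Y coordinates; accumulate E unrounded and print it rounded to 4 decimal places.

At z = 10.4 mm: the cube (footprint 22×15) is included at this height; the cylinder at (0, 5) is absent (z outside [16.5, 29.5]); Combining (union): only the 22×15 cube is present, so the union is just that shape — 1 connected region. The outline is a single polygon with 4 vertices. Extrusion per mm of travel: 0.4 × 0.2 / (π × 0.875²) = 0.033260. Accumulating E over each segment gives final E = 2.4612.

G0 X0.00 Y0.00 Z10.40
G1 X22.00 Y0.00 E0.7317
G1 X22.00 Y15.00 E1.2306
G1 X0.00 Y15.00 E1.9623
G1 X0.00 Y0.00 E2.4612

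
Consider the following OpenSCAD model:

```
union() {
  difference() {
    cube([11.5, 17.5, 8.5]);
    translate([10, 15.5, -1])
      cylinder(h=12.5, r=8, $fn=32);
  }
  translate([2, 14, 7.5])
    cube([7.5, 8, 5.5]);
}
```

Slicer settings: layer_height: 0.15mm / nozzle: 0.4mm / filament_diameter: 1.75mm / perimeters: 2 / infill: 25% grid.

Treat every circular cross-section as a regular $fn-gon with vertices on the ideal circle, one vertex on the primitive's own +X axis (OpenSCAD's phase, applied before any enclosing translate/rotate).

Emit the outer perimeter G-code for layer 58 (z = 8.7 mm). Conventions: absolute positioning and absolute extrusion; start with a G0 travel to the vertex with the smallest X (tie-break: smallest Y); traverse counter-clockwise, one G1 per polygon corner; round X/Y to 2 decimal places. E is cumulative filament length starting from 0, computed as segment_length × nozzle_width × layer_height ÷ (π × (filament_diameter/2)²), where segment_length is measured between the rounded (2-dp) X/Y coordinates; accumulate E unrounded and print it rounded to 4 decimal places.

G0 X2.00 Y14.00 Z8.70
G1 X9.50 Y14.00 E0.1871
G1 X9.50 Y22.00 E0.3866
G1 X2.00 Y22.00 E0.5737
G1 X2.00 Y14.00 E0.7733

At z = 8.7 mm: the cube is not intersected at this z (z outside [0, 8.5]); the r=8 cylinder at (10, 15.5) contributes a regular 32-gon of circumradius 8; Taking the first minus the rest: the first operand is absent here, so nothing remains; the cube at (2, 14) is present — its section is the full 7.5×8 rectangle; Merging all regions: only the 7.5×8 cube at (2, 14) is present, so the union is just that shape — 1 connected region. The outline is a single polygon with 4 vertices. Extrusion per mm of travel: 0.4 × 0.15 / (π × 0.875²) = 0.024945. Accumulating E over each segment gives final E = 0.7733.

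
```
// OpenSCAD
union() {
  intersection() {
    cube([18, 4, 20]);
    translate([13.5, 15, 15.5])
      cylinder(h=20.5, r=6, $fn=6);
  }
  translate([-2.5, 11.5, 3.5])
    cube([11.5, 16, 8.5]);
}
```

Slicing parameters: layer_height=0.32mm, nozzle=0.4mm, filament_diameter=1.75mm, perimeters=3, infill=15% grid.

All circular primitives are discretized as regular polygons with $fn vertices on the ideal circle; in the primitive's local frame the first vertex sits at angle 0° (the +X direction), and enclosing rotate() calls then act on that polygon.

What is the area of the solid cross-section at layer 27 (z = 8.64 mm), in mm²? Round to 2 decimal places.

184.00 mm²

At z = 8.64 mm: the cube is present — its section is the full 18×4 rectangle (area 72.00 mm²); the cylinder at (13.5, 15) is absent (z outside [15.5, 36]); Keeping only the common overlap: at least one operand is absent at this height, so nothing remains; the 11.5×16 cube at (-2.5, 11.5) contributes its full rectangle (area 184.00 mm²); Merging all regions: only the 11.5×16 cube at (-2.5, 11.5) is present, so the union is just that shape — area = 184.00 mm². Overall, the cross-section is a single solid region. Net area = 184.00 mm².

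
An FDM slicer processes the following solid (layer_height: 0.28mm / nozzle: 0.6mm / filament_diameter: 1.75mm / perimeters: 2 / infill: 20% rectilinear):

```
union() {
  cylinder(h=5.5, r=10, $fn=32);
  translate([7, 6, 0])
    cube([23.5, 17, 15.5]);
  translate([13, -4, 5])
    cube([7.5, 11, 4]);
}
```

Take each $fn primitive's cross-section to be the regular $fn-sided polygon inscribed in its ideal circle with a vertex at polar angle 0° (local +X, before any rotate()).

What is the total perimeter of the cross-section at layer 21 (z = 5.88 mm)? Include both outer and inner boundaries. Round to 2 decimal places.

101.00 mm

At z = 5.88 mm: the cylinder does not reach this height (z outside [0, 5.5]); the cube at (7, 6) is present — its section is the full 23.5×17 rectangle (perimeter 81.00 mm); the cube at (13, -4) is present — its section is the full 7.5×11 rectangle (perimeter 37.00 mm); Taking the union: the regions partially overlap (shared area 7.50 mm²), so the edge portions inside another operand are dropped and the merged outline is re-measured after clipping — boundary = 101.00 mm. Overall, the cross-section is a single solid region. Total boundary length (outer) = 101.00 mm.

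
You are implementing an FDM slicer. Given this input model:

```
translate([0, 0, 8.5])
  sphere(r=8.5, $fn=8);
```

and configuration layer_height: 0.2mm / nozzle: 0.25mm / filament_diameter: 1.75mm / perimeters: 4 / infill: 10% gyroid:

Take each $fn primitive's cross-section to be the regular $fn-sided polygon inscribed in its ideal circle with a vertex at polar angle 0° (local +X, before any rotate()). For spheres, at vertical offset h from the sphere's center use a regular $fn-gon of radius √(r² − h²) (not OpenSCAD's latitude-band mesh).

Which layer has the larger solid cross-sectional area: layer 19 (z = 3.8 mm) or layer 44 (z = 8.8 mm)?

layer 44 (z = 8.8 mm)

Layer 19 (z = 3.8): the r=8.5 sphere slices to a regular 8-gon of circumradius 7.082 (√(r²−h²) with h=4.7 from center) (area = (8/2)·7.082²·sin(360°/8) = 141.87 mm²). So its area = 141.87 mm². Layer 44 (z = 8.8): the r=8.5 sphere slices to a regular 8-gon of circumradius 8.495 (√(r²−h²) with h=0.3 from center) (area = (8/2)·8.495²·sin(360°/8) = 204.10 mm²). So its area = 204.10 mm². Layer 44 is larger (204.10 vs 141.87 mm²).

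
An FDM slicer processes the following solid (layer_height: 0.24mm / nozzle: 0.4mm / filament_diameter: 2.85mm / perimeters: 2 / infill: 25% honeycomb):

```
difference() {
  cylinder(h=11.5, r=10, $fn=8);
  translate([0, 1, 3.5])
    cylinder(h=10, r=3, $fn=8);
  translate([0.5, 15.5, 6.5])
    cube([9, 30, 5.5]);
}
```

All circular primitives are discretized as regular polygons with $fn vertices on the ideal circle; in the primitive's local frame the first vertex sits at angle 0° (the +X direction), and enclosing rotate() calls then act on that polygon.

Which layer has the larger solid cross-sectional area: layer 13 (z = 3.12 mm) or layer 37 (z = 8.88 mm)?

layer 13 (z = 3.12 mm)

Layer 13 (z = 3.12): the r=10 cylinder contributes a regular 8-gon of circumradius 10 (area = (8/2)·10.000²·sin(360°/8) = 282.84 mm²); the cylinder at (0, 1) is absent (z outside [3.5, 13.5]); the cube at (0.5, 15.5) is absent (z outside [6.5, 12]); Taking the first minus the rest: none of the subtracted shapes is present at this height, so the r=10 cylinder is unchanged — area = 282.84 mm². So its area = 282.84 mm². Layer 37 (z = 8.88): the r=10 cylinder gives a regular 8-gon of circumradius 10 (constant along its height) (area = (8/2)·10.000²·sin(360°/8) = 282.84 mm²); the cylinder at (0, 1): section is a regular 8-gon, circumradius r=3 (area = (8/2)·3.000²·sin(360°/8) = 25.46 mm²); the cube at (0.5, 15.5) is present — its section is the full 9×30 rectangle (area 270.00 mm²); Subtracting the remaining from the first: starting from the r=10 cylinder (282.84 mm²), the r=3 cylinder at (0, 1) lies wholly inside it (removes its full 25.46 mm² and its 18.37 mm outline becomes a hole wall); the 9×30 cube at (0.5, 15.5) misses the remaining region (no effect) — area = 257.39 mm². So its area = 257.39 mm². Layer 13 is larger (282.84 vs 257.39 mm²).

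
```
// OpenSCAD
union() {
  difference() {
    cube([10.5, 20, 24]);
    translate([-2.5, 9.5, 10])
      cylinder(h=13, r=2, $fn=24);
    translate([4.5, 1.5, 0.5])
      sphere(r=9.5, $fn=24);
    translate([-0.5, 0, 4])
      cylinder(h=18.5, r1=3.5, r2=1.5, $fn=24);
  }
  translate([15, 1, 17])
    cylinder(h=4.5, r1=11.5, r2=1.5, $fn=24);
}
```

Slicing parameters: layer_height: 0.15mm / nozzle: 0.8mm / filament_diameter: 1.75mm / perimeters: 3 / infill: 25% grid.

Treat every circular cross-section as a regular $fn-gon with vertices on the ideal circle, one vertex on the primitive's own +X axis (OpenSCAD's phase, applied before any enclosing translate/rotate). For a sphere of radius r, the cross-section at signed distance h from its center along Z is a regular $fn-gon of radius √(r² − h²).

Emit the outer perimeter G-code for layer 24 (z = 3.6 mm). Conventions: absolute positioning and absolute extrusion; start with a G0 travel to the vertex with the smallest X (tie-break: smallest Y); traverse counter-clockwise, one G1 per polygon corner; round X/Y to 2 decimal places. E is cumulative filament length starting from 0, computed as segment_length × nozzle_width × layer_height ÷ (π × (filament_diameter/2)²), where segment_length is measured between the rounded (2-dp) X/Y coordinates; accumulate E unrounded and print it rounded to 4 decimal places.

At z = 3.6 mm: the 10.5×20 cube contributes its full rectangle; the cylinder at (-2.5, 9.5) does not reach this height (z outside [10, 23]); the sphere at (4.5, 1.5): section is a regular 24-gon, circumradius = √(r²−h²) = √(9.5²−3.1²) = 8.980; the cone at (-0.5, 0) is not intersected at this z (z outside [4, 22.5]); After the difference (first − rest): starting from the 10.5×20 cube, the r=9.5 sphere at (4.5, 1.5) partially overlaps it — only the 103.36 mm² overlap (of its 250.45 mm²) is removed, clipping the outline — 1 connected region; the cone at (15, 1) does not reach this height (z outside [17, 21.5]); Taking the union: only that combined region is present, so the union is just that shape — 1 connected region. The outline is a single polygon with 9 vertices. Extrusion per mm of travel: 0.8 × 0.15 / (π × 0.875²) = 0.049890. Accumulating E over each segment gives final E = 2.2151.

G0 X0.00 Y9.27 Z3.60
G1 X0.01 Y9.28 E0.0007
G1 X2.18 Y10.17 E0.1177
G1 X4.50 Y10.48 E0.2345
G1 X6.82 Y10.17 E0.3513
G1 X8.99 Y9.28 E0.4683
G1 X10.50 Y8.12 E0.5633
G1 X10.50 Y20.00 E1.1560
G1 X0.00 Y20.00 E1.6798
G1 X0.00 Y9.27 E2.2151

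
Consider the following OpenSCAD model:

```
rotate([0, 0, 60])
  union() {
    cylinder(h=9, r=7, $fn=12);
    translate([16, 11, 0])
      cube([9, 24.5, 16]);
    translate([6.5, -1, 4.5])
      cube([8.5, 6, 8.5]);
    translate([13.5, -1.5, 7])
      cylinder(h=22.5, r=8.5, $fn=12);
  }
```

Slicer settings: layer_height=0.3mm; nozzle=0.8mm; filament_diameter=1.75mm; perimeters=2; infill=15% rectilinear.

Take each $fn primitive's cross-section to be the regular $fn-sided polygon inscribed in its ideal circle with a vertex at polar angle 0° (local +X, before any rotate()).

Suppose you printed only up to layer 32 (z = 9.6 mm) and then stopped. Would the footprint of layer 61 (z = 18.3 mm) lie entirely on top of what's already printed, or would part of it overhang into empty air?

entirely on top

Compare the two slices. At z = 9.6: the cylinder is not intersected at this z (z outside [0, 9]); the 9×24.5 cube at (16, 11) contributes its full rectangle (area 220.50 mm²); the cube at (6.5, -1) (footprint 8.5×6) is included at this height (area 51.00 mm²); the r=8.5 cylinder at (13.5, -1.5) gives a regular 12-gon of circumradius 8.5 (constant along its height) (area = (12/2)·8.500²·sin(360°/12) = 216.75 mm²); Merging all regions: the regions partially overlap — summed areas 488.25 mm² minus the doubly-counted overlap 49.22 mm² gives 439.03 mm² — area = 439.03 mm²; (whole slice rotated 60° about Z — lengths, areas and connectivity unchanged). At z = 18.3: the cylinder is absent (z outside [0, 9]); the cube at (16, 11) does not reach this height (z outside [0, 16]); the cube at (6.5, -1) does not reach this height (z outside [4.5, 13]); the r=8.5 cylinder at (13.5, -1.5) contributes a regular 12-gon of circumradius 8.5 (area = (12/2)·8.500²·sin(360°/12) = 216.75 mm²); Combining (union): only the r=8.5 cylinder at (13.5, -1.5) is present, so the union is just that shape — area = 216.75 mm²; (rotated 60° about Z; rotation is an isometry so areas/perimeters/island counts are preserved). Checking containment: the cross-section at z = 18.3 is a subset of the cross-section at z = 9.6.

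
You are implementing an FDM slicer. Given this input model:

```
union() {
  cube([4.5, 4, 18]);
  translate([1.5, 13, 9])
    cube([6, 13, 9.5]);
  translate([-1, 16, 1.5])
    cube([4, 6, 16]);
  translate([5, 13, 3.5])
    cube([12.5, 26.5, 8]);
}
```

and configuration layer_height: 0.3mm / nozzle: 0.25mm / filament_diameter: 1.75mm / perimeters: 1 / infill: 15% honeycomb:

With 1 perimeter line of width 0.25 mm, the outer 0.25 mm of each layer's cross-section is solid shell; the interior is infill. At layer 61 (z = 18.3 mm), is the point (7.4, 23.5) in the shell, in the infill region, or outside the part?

At z = 18.3 mm: the cube is not intersected at this z (z outside [0, 18]); the cube at (1.5, 13) is present — its section is the full 6×13 rectangle; the cube at (-1, 16) does not reach this height (z outside [1.5, 17.5]); the cube at (5, 13) is not intersected at this z (z outside [3.5, 11.5]); Taking the union: only the 6×13 cube at (1.5, 13) is present, so the union is just that shape — 1 connected region. Overall, the cross-section is a single solid region. The nearest boundary edge runs (7.50, 13.00)→(7.50, 26.00); distance from the point to it = 0.10 mm. The point is inside the cross-section, 0.10 mm from the nearest boundary — within the 0.25 mm shell band (1 × 0.25).

shell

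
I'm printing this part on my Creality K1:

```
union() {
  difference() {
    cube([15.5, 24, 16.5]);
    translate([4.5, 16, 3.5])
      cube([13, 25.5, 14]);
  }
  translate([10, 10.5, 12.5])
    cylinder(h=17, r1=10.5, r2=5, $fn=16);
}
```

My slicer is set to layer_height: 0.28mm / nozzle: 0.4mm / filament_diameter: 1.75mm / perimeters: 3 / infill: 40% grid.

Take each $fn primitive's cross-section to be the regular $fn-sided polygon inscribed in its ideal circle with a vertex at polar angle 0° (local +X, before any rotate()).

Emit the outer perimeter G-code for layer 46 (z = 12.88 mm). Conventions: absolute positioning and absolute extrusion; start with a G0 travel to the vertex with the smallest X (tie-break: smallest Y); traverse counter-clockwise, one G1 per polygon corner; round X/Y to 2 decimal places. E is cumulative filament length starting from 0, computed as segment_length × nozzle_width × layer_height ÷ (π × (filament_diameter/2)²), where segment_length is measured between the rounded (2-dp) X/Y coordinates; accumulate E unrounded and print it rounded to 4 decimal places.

G0 X-0.38 Y10.50 Z12.88
G1 X0.00 Y8.60 E0.0902
G1 X0.00 Y0.00 E0.4907
G1 X15.50 Y0.00 E1.2124
G1 X15.50 Y1.93 E1.3023
G1 X17.34 Y3.16 E1.4053
G1 X19.59 Y6.53 E1.5940
G1 X20.38 Y10.50 E1.7825
G1 X19.59 Y14.47 E1.9710
G1 X17.34 Y17.84 E2.1597
G1 X13.97 Y20.09 E2.3484
G1 X10.00 Y20.88 E2.5368
G1 X6.03 Y20.09 E2.7253
G1 X4.50 Y19.07 E2.8110
G1 X4.50 Y24.00 E3.0405
G1 X0.00 Y24.00 E3.2501
G1 X0.00 Y12.40 E3.7902
G1 X-0.38 Y10.50 E3.8804

At z = 12.88 mm: the cube is present — its section is the full 15.5×24 rectangle; the 13×25.5 cube at (4.5, 16) contributes its full rectangle; Taking the first minus the rest: starting from the 15.5×24 cube, the 13×25.5 cube at (4.5, 16) partially overlaps it — only the 88.00 mm² overlap (of its 331.50 mm²) is removed, clipping the outline — 1 connected region; the cone at (10, 10.5): at t=0.022 of its height the radius interpolates to r₁+(r₂−r₁)t = 10.377, giving a regular 16-gon of that circumradius; Taking the union: the regions partially overlap (shared area 224.62 mm²), so overlapping operands fuse into one piece — 1 connected region. The outline is a single polygon with 17 vertices. Extrusion per mm of travel: 0.4 × 0.28 / (π × 0.875²) = 0.046564. Accumulating E over each segment gives final E = 3.8804.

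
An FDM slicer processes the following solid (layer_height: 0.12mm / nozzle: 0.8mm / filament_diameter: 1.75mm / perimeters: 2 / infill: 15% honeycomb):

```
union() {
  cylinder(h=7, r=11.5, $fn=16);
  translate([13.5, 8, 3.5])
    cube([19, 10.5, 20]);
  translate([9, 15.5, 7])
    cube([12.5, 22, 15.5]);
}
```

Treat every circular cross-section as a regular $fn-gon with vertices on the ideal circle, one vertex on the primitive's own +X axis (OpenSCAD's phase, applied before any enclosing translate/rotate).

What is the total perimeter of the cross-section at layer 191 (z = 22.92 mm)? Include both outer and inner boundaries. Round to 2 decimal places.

At z = 22.92 mm: the cylinder is absent (z outside [0, 7]); the cube at (13.5, 8) is present — its section is the full 19×10.5 rectangle (perimeter 59.00 mm); the cube at (9, 15.5) is absent (z outside [7, 22.5]); Taking the union: only the 19×10.5 cube at (13.5, 8) is present, so the union is just that shape — boundary = 59.00 mm. Overall, the cross-section is a single solid region. Total boundary length (outer) = 59.00 mm.

59.00 mm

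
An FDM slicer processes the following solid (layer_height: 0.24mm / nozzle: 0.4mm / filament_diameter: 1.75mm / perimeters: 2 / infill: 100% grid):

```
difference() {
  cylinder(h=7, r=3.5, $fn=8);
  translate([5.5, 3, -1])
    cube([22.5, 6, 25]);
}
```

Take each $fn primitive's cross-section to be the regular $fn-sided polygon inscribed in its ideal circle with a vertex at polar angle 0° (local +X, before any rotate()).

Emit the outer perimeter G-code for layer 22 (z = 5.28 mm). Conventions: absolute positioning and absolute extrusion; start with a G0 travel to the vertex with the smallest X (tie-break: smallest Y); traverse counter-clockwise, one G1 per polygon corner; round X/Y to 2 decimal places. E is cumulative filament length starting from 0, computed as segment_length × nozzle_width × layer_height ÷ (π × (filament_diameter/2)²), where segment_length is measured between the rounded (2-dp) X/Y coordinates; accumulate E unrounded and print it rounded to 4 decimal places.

At z = 5.28 mm: the r=3.5 cylinder contributes a regular 8-gon of circumradius 3.5; the cube at (5.5, 3) (footprint 22.5×6) is included at this height; Taking the first minus the rest: starting from the r=3.5 cylinder, the 22.5×6 cube at (5.5, 3) misses the remaining region (no effect) — 1 connected region. The outline is a single polygon with 8 vertices. Extrusion per mm of travel: 0.4 × 0.24 / (π × 0.875²) = 0.039912. Accumulating E over each segment gives final E = 0.8545.

G0 X-3.50 Y0.00 Z5.28
G1 X-2.47 Y-2.47 E0.1068
G1 X0.00 Y-3.50 E0.2136
G1 X2.47 Y-2.47 E0.3204
G1 X3.50 Y0.00 E0.4272
G1 X2.47 Y2.47 E0.5341
G1 X0.00 Y3.50 E0.6409
G1 X-2.47 Y2.47 E0.7477
G1 X-3.50 Y0.00 E0.8545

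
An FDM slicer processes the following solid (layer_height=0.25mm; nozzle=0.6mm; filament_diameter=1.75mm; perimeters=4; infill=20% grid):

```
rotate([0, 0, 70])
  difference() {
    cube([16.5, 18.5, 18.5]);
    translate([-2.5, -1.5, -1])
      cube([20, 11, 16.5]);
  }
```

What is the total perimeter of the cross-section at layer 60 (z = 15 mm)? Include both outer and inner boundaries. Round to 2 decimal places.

At z = 15 mm: the 16.5×18.5 cube contributes its full rectangle (perimeter 70.00 mm); the cube at (-2.5, -1.5) is present — its section is the full 20×11 rectangle (perimeter 62.00 mm); After the difference (first − rest): starting from the 16.5×18.5 cube, the 20×11 cube at (-2.5, -1.5) partially overlaps it — only the 156.75 mm² overlap (of its 220.00 mm²) is removed, clipping the outline — boundary = 51.00 mm; (whole slice rotated 70° about Z — lengths, areas and connectivity unchanged). Overall, the cross-section is a single solid region. Total boundary length (outer) = 51.00 mm.

51.00 mm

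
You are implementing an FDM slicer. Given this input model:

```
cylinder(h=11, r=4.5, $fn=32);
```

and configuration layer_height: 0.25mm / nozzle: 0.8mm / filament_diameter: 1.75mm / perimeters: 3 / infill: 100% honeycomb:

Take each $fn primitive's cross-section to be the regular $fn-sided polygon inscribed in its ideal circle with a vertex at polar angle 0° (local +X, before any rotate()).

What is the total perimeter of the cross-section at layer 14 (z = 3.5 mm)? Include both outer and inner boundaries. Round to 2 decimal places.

28.23 mm

At z = 3.5 mm: the r=4.5 cylinder contributes a regular 32-gon of circumradius 4.5 (perimeter = 2·32·4.500·sin(180°/32) = 28.23 mm). Overall, the cross-section is a single solid region. Total boundary length (outer) = 28.23 mm.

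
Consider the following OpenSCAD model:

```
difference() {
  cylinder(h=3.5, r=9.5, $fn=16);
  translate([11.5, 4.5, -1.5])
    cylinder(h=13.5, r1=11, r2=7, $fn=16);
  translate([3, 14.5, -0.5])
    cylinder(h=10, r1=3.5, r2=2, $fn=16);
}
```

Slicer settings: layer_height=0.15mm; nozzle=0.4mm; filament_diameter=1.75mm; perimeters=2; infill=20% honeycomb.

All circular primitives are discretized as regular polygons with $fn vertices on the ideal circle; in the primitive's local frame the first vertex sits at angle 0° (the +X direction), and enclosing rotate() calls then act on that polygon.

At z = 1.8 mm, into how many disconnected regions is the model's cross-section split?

At z = 1.8 mm: the r=9.5 cylinder contributes a regular 16-gon of circumradius 9.5; the cone at (11.5, 4.5) (r1=11→r2=7) has section circumradius 10.022 here — a regular 16-gon; the cone at (3, 14.5) (r1=3.5→r2=2) has section circumradius 3.155 here — a regular 16-gon; Taking the first minus the rest: starting from the r=9.5 cylinder, the cone at (11.5, 4.5) partially overlaps it — only the 71.29 mm² overlap (of its 307.51 mm²) is removed, clipping the outline; the cone at (3, 14.5) misses the remaining region (no effect) — 1 connected region. The result has 1 disconnected region.

1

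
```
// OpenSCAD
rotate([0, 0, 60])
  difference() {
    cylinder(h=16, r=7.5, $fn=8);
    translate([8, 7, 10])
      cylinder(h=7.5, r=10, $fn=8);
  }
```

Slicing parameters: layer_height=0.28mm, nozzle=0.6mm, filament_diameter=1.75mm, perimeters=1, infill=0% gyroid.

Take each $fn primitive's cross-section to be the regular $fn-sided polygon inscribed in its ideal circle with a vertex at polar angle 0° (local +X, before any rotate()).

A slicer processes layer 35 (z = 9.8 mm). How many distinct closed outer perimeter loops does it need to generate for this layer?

1

At z = 9.8 mm: the r=7.5 cylinder gives a regular 8-gon of circumradius 7.5 (constant along its height); the cylinder at (8, 7) is not intersected at this z (z outside [10, 17.5]); Subtracting the remaining from the first: none of the subtracted shapes is present at this height, so the r=7.5 cylinder is unchanged — 1 connected region; (whole slice rotated 60° about Z — lengths, areas and connectivity unchanged). The result has 1 disconnected region.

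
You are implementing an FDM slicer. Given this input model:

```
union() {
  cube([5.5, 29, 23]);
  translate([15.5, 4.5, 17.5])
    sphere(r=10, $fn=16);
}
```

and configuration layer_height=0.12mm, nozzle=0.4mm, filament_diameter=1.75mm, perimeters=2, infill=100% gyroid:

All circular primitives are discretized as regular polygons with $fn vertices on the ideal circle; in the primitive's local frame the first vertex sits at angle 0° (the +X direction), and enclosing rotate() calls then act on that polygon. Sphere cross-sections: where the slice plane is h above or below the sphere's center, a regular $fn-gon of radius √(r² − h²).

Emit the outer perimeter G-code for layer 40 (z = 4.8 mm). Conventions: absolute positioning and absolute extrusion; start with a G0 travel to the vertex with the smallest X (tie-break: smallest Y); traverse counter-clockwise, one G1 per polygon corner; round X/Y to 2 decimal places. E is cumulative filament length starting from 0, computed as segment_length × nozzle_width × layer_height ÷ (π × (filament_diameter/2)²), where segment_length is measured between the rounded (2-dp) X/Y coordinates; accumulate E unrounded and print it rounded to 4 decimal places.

G0 X0.00 Y0.00 Z4.80
G1 X5.50 Y0.00 E0.1098
G1 X5.50 Y29.00 E0.6885
G1 X0.00 Y29.00 E0.7982
G1 X0.00 Y0.00 E1.3770

At z = 4.8 mm: the cube (footprint 5.5×29) is included at this height; the sphere at (15.5, 4.5) is absent (|z−center|=12.700 > r=10); Merging all regions: only the 5.5×29 cube is present, so the union is just that shape — 1 connected region. The outline is a single polygon with 4 vertices. Extrusion per mm of travel: 0.4 × 0.12 / (π × 0.875²) = 0.019956. Accumulating E over each segment gives final E = 1.3770.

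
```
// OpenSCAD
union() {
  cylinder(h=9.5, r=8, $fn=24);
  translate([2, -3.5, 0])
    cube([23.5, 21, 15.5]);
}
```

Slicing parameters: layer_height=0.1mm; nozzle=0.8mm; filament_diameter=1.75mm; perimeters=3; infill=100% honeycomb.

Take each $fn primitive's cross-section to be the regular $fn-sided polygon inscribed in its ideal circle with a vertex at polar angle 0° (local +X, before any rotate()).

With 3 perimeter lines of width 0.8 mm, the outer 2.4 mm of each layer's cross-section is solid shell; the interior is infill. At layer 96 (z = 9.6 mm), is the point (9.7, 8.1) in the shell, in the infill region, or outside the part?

infill

At z = 9.6 mm: the cylinder is absent (z outside [0, 9.5]); the cube at (2, -3.5) (footprint 23.5×21) is included at this height; Taking the union: only the 23.5×21 cube at (2, -3.5) is present, so the union is just that shape — 1 connected region. Overall, the cross-section is a single solid region. The nearest boundary edge runs (2.00, 17.50)→(2.00, -3.50); distance from the point to it = 7.70 mm. The point is inside the cross-section and 7.70 mm from the nearest boundary — more than the 2.4 mm shell width (3 × 0.8), so it's in the infill interior.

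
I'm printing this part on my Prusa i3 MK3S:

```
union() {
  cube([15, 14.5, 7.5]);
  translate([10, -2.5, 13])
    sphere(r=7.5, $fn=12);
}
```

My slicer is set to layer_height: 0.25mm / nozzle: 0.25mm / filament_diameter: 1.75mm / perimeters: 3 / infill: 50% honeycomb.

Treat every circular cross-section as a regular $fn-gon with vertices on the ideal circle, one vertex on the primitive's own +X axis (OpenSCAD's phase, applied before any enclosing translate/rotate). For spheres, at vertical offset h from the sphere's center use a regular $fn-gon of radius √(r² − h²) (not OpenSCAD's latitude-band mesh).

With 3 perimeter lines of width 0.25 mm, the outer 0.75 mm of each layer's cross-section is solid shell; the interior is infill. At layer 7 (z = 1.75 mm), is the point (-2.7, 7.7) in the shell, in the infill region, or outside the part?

At z = 1.75 mm: the 15×14.5 cube contributes its full rectangle; the sphere at (10, -2.5) is absent (|z−center|=11.250 > r=7.5); Combining (union): only the 15×14.5 cube is present, so the union is just that shape — 1 connected region. Overall, the cross-section is a single solid region. The nearest boundary edge runs (0.00, 14.50)→(0.00, 0.00); distance from the point to it = 2.70 mm. The point is not inside any of the regions above, so it lies outside the cross-section (2.70 mm from the nearest boundary).

outside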